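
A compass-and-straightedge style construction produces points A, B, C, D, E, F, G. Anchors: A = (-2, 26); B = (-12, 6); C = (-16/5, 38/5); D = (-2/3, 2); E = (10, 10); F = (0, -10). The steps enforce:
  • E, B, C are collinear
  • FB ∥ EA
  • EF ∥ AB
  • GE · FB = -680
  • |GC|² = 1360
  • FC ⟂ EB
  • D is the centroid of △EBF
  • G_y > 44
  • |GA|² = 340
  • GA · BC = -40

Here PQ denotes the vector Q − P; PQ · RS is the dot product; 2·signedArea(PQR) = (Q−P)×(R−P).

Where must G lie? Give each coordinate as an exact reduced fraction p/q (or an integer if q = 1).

G = (-4/5, 222/5)

1. G_x = -4/5  [GA · BC = -40 ∩ GE · FB = -680]
2. G_y = 222/5  [GA · BC = -40 ∩ GE · FB = -680]
   → G = (-4/5, 222/5)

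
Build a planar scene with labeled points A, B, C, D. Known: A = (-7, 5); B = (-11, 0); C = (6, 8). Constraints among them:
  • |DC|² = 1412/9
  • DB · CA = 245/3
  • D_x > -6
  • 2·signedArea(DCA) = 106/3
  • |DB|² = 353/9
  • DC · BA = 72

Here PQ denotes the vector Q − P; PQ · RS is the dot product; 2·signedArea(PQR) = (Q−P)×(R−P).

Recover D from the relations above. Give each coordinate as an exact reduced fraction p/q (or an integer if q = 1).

D = (-16/3, 8/3)

1. D_x = -16/3  [DB · CA = 245/3 ∩ DC · BA = 72]
2. D_y = 8/3  [DB · CA = 245/3 ∩ DC · BA = 72]
   → D = (-16/3, 8/3)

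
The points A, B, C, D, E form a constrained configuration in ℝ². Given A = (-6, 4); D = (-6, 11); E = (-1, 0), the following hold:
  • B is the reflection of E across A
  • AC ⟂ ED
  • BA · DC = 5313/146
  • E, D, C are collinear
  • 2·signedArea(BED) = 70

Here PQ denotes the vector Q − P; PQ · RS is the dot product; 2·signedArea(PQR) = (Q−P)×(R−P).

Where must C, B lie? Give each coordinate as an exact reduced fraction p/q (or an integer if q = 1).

1. C_x = -491/146  [E, D, C are collinear ∩ AC ⟂ ED]
2. C_y = 759/146  [E, D, C are collinear ∩ AC ⟂ ED]
   → C = (-491/146, 759/146)
3. B_x = -11  [B is the reflection of E across A]
4. B_y = 8  [B is the reflection of E across A]
   → B = (-11, 8)

B = (-11, 8)
C = (-491/146, 759/146)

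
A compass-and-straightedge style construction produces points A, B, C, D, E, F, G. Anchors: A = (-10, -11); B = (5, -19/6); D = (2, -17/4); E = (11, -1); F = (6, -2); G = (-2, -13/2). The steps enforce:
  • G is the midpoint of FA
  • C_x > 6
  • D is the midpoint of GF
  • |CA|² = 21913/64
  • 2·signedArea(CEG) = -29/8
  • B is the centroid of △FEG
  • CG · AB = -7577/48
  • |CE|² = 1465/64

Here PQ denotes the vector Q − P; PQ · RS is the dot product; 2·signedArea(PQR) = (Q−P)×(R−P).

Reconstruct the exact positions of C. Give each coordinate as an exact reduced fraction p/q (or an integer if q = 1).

C = (13/2, -21/8)

1. C_x = 13/2  [CG · AB = -7577/48 ∩ 2·signedArea(CEG) = -29/8]
2. C_y = -21/8  [CG · AB = -7577/48 ∩ 2·signedArea(CEG) = -29/8]
   → C = (13/2, -21/8)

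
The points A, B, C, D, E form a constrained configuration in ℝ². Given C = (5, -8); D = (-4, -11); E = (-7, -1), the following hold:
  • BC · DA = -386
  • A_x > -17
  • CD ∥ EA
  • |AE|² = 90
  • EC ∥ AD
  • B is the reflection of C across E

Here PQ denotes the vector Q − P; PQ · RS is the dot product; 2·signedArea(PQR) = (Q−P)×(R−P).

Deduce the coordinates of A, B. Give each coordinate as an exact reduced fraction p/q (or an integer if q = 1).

A = (-16, -4)
B = (-19, 6)

1. A_x = -16  [EC ∥ AD ∩ CD ∥ EA]
2. A_y = -4  [EC ∥ AD ∩ CD ∥ EA]
   → A = (-16, -4)
3. B_x = -19  [B is the reflection of C across E]
4. B_y = 6  [B is the reflection of C across E]
   → B = (-19, 6)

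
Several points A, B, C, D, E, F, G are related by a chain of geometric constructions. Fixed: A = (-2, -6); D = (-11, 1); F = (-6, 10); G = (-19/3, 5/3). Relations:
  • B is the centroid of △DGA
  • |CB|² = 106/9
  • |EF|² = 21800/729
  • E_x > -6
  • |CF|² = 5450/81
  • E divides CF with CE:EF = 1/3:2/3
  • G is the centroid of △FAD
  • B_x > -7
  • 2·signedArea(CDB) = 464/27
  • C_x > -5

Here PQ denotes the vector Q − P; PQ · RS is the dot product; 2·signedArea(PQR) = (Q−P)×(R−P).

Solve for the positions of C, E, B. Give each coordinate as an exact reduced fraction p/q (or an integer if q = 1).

1. B_x = -58/9  [B is the centroid of △DGA]
2. B_y = -10/9  [B is the centroid of △DGA]
   → B = (-58/9, -10/9)
3. C_x = -43/9  [line 19/9·x + 41/9·y + 40/27 = 0 ∩ |CF|² = 5450/81]
4. C_y = 17/9  [line 19/9·x + 41/9·y + 40/27 = 0 ∩ |CF|² = 5450/81]
   → C = (-43/9, 17/9)
5. E_x = -140/27  [E divides CF with CE:EF = 1/3:2/3]
6. E_y = 124/27  [E divides CF with CE:EF = 1/3:2/3]
   → E = (-140/27, 124/27)

B = (-58/9, -10/9)
C = (-43/9, 17/9)
E = (-140/27, 124/27)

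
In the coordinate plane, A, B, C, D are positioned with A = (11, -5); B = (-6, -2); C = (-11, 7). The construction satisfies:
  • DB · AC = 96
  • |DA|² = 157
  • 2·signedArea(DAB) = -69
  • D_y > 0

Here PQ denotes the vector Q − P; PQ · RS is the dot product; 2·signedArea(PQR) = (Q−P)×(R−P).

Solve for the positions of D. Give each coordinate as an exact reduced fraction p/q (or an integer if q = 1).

D = (0, 1)

1. D_x = 0  [DB · AC = 96 ∩ 2·signedArea(DAB) = -69]
2. D_y = 1  [DB · AC = 96 ∩ 2·signedArea(DAB) = -69]
   → D = (0, 1)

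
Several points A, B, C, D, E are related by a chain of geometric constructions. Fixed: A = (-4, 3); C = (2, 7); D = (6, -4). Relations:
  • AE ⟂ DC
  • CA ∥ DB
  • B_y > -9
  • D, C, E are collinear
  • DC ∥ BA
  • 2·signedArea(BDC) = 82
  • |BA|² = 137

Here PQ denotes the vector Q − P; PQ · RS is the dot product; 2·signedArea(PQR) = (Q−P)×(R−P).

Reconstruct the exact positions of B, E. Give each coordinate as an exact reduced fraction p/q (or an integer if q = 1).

1. B_x = 0  [DC ∥ BA ∩ CA ∥ DB]
2. B_y = -8  [DC ∥ BA ∩ CA ∥ DB]
   → B = (0, -8)
3. E_x = 354/137  [D, C, E are collinear ∩ AE ⟂ DC]
4. E_y = 739/137  [D, C, E are collinear ∩ AE ⟂ DC]
   → E = (354/137, 739/137)

B = (0, -8)
E = (354/137, 739/137)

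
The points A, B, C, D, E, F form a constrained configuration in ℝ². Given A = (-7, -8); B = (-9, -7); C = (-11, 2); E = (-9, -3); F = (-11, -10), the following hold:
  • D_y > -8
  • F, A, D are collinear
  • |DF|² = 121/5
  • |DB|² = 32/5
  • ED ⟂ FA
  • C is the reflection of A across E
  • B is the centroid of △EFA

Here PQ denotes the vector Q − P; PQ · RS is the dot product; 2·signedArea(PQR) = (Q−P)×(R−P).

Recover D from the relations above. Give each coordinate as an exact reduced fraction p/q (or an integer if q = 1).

D = (-33/5, -39/5)

1. D_x = -33/5  [F, A, D are collinear ∩ ED ⟂ FA]
2. D_y = -39/5  [F, A, D are collinear ∩ ED ⟂ FA]
   → D = (-33/5, -39/5)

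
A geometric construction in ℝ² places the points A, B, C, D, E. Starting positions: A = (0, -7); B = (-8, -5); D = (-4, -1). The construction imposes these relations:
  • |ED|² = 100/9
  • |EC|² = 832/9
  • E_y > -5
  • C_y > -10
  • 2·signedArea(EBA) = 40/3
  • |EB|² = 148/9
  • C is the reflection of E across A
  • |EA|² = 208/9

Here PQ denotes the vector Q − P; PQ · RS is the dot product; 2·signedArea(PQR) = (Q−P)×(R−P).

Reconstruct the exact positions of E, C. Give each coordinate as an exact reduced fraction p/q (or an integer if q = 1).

C = (4, -29/3)
E = (-4, -13/3)

1. E_x = -4  [line 2·x + 8·y + 128/3 = 0 ∩ |EA|² = 208/9]
2. E_y = -13/3  [line 2·x + 8·y + 128/3 = 0 ∩ |EA|² = 208/9]
   → E = (-4, -13/3)
3. C_x = 4  [C is the reflection of E across A]
4. C_y = -29/3  [C is the reflection of E across A]
   → C = (4, -29/3)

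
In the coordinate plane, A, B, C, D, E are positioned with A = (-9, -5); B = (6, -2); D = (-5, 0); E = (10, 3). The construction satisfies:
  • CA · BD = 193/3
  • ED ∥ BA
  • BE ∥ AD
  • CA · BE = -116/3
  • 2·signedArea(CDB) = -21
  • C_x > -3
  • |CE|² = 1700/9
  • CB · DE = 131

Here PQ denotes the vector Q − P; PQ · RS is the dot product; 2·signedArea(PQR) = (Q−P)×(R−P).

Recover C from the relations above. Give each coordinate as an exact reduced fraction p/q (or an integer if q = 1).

1. C_x = -8/3  [CA · BD = 193/3 ∩ CA · BE = -116/3]
2. C_y = -7/3  [CA · BD = 193/3 ∩ CA · BE = -116/3]
   → C = (-8/3, -7/3)

C = (-8/3, -7/3)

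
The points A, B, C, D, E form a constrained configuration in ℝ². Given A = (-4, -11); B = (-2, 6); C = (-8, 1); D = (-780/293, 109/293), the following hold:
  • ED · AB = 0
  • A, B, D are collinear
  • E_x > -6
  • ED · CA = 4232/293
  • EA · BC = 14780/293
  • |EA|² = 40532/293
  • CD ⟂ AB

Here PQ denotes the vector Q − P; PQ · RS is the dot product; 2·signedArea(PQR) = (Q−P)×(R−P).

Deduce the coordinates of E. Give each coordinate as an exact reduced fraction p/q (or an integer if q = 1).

1. E_x = -1562/293  [ED · AB = 0 ∩ EA · BC = 14780/293]
2. E_y = 201/293  [ED · AB = 0 ∩ EA · BC = 14780/293]
   → E = (-1562/293, 201/293)

E = (-1562/293, 201/293)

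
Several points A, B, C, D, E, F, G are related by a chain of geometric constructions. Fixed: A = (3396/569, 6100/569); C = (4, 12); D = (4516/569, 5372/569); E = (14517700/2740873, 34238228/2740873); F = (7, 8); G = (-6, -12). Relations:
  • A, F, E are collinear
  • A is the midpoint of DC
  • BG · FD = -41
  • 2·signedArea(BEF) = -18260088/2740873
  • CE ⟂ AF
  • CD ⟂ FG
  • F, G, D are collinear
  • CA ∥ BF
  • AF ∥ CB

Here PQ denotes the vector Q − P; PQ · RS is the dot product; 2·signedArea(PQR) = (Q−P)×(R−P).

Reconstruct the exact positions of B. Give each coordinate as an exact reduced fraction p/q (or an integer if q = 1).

1. B_x = 2863/569  [CA ∥ BF ∩ AF ∥ CB]
2. B_y = 5280/569  [CA ∥ BF ∩ AF ∥ CB]
   → B = (2863/569, 5280/569)

B = (2863/569, 5280/569)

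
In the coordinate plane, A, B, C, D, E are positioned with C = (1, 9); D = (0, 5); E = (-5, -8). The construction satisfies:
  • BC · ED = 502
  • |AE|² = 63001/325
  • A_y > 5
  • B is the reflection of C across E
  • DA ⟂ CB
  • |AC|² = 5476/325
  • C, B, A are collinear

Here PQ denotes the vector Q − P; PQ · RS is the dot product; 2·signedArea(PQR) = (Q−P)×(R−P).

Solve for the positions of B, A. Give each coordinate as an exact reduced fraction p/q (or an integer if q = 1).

1. B_x = -11  [B is the reflection of C across E]
2. B_y = -25  [B is the reflection of C across E]
   → B = (-11, -25)
3. A_x = -119/325  [C, B, A are collinear ∩ DA ⟂ CB]
4. A_y = 1667/325  [C, B, A are collinear ∩ DA ⟂ CB]
   → A = (-119/325, 1667/325)

A = (-119/325, 1667/325)
B = (-11, -25)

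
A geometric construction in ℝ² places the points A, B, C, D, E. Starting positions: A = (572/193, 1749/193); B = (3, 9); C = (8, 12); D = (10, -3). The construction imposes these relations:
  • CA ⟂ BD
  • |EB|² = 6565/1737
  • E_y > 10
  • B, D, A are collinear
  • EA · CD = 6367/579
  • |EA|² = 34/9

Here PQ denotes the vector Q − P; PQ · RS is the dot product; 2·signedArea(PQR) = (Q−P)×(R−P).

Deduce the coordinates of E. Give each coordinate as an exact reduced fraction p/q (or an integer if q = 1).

1. E_x = 2695/579  [line -2·x + 15·y + -81640/579 = 0 ∩ |EB|² = 6565/1737]
2. E_y = 1934/193  [line -2·x + 15·y + -81640/579 = 0 ∩ |EB|² = 6565/1737]
   → E = (2695/579, 1934/193)

E = (2695/579, 1934/193)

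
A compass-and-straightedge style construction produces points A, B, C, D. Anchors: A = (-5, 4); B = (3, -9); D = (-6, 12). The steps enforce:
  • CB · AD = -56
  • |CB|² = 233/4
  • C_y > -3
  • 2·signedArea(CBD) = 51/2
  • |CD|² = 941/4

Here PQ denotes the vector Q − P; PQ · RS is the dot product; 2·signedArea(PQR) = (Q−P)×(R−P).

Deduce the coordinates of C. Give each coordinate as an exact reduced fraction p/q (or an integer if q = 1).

1. C_x = -1  [CB · AD = -56 ∩ 2·signedArea(CBD) = 51/2]
2. C_y = -5/2  [CB · AD = -56 ∩ 2·signedArea(CBD) = 51/2]
   → C = (-1, -5/2)

C = (-1, -5/2)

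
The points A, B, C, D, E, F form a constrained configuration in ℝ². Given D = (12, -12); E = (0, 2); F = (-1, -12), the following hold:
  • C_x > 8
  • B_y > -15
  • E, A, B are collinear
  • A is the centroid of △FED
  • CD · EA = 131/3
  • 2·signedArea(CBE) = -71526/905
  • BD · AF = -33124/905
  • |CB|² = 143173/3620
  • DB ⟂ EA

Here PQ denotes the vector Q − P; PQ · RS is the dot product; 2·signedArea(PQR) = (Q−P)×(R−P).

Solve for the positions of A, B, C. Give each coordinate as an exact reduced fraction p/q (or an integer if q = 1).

A = (11/3, -22/3)
B = (5764/905, -12862/905)
C = (9, -17/2)

1. A_x = 11/3  [A is the centroid of △FED]
2. A_y = -22/3  [A is the centroid of △FED]
   → A = (11/3, -22/3)
3. B_x = 5764/905  [E, A, B are collinear ∩ DB ⟂ EA]
4. B_y = -12862/905  [E, A, B are collinear ∩ DB ⟂ EA]
   → B = (5764/905, -12862/905)
5. C_x = 9  [2·signedArea(CBE) = -71526/905 ∩ CD · EA = 131/3]
6. C_y = -17/2  [2·signedArea(CBE) = -71526/905 ∩ CD · EA = 131/3]
   → C = (9, -17/2)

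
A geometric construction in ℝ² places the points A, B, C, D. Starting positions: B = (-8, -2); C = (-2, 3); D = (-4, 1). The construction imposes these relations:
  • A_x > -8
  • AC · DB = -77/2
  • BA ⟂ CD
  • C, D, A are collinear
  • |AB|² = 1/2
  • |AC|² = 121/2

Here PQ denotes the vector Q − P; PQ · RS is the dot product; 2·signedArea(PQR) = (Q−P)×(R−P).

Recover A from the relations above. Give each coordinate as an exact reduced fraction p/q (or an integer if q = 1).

A = (-15/2, -5/2)

1. A_x = -15/2  [C, D, A are collinear ∩ BA ⟂ CD]
2. A_y = -5/2  [C, D, A are collinear ∩ BA ⟂ CD]
   → A = (-15/2, -5/2)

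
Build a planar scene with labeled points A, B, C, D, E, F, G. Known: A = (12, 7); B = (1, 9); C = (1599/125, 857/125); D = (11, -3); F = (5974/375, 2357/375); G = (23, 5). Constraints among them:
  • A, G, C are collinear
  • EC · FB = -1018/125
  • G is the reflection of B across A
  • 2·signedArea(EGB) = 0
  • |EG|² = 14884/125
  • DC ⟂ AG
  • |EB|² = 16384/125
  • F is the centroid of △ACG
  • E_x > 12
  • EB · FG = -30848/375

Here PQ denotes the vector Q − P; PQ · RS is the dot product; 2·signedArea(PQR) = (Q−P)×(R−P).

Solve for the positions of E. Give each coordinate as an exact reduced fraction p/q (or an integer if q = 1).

E = (1533/125, 869/125)

1. E_x = 1533/125  [2·signedArea(EGB) = 0 ∩ EB · FG = -30848/375]
2. E_y = 869/125  [2·signedArea(EGB) = 0 ∩ EB · FG = -30848/375]
   → E = (1533/125, 869/125)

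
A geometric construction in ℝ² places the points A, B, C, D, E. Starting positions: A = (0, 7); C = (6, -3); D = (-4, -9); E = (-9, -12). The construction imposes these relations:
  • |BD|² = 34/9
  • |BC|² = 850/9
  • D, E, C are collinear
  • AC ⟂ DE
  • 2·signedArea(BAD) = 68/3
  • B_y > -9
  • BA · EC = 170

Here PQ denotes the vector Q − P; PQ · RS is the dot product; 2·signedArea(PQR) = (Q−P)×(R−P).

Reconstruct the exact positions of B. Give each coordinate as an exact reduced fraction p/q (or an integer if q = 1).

1. B_x = -7/3  [2·signedArea(BAD) = 68/3 ∩ BA · EC = 170]
2. B_y = -8  [2·signedArea(BAD) = 68/3 ∩ BA · EC = 170]
   → B = (-7/3, -8)

B = (-7/3, -8)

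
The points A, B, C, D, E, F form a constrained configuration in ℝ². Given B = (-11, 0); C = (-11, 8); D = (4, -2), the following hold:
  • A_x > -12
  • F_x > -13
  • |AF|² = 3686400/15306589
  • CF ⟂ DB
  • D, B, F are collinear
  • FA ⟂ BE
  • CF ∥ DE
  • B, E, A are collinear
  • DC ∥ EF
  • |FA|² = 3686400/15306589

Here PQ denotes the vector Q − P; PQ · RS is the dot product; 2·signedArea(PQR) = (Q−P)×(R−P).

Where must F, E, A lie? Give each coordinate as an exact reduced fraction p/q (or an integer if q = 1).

A = (-786371/66841, 36128/66841)
E = (676/229, -2258/229)
F = (-2759/229, 32/229)

1. F_x = -2759/229  [D, B, F are collinear ∩ CF ⟂ DB]
2. F_y = 32/229  [D, B, F are collinear ∩ CF ⟂ DB]
   → F = (-2759/229, 32/229)
3. E_x = 676/229  [DC ∥ EF ∩ CF ∥ DE]
4. E_y = -2258/229  [DC ∥ EF ∩ CF ∥ DE]
   → E = (676/229, -2258/229)
5. A_x = -786371/66841  [B, E, A are collinear ∩ FA ⟂ BE]
6. A_y = 36128/66841  [B, E, A are collinear ∩ FA ⟂ BE]
   → A = (-786371/66841, 36128/66841)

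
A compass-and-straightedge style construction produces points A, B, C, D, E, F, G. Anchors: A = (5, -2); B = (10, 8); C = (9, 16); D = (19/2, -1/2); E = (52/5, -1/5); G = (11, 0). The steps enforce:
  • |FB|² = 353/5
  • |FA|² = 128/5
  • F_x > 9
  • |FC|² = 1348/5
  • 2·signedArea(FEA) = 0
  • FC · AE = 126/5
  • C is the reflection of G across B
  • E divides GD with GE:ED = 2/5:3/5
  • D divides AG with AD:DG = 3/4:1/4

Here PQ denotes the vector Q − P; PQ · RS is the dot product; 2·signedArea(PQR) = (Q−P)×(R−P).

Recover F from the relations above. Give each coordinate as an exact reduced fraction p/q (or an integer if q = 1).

F = (49/5, -2/5)

1. F_x = 49/5  [2·signedArea(FEA) = 0 ∩ FC · AE = 126/5]
2. F_y = -2/5  [2·signedArea(FEA) = 0 ∩ FC · AE = 126/5]
   → F = (49/5, -2/5)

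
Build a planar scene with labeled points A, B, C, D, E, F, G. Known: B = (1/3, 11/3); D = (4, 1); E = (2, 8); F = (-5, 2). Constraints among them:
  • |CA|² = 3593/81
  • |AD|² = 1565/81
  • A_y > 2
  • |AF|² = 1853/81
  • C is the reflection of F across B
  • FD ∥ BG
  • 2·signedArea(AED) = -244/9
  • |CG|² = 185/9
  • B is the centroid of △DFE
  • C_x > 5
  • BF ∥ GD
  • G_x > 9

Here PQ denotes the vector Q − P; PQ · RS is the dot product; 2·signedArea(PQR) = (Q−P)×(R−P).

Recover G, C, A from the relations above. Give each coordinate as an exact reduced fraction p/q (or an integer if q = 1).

A = (-2/9, 20/9)
C = (17/3, 16/3)
G = (28/3, 8/3)

1. G_x = 28/3  [BF ∥ GD ∩ FD ∥ BG]
2. G_y = 8/3  [BF ∥ GD ∩ FD ∥ BG]
   → G = (28/3, 8/3)
3. C_x = 17/3  [C is the reflection of F across B]
4. C_y = 16/3  [C is the reflection of F across B]
   → C = (17/3, 16/3)
5. A_x = -2/9  [line 7·x + 2·y + -26/9 = 0 ∩ |AD|² = 1565/81]
6. A_y = 20/9  [line 7·x + 2·y + -26/9 = 0 ∩ |AD|² = 1565/81]
   → A = (-2/9, 20/9)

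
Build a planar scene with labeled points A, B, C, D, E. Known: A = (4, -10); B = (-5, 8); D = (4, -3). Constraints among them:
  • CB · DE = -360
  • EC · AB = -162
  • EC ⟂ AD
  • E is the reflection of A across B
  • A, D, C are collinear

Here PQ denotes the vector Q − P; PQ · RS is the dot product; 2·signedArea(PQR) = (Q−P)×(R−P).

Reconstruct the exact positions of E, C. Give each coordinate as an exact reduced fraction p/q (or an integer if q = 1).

C = (4, 26)
E = (-14, 26)

1. E_x = -14  [E is the reflection of A across B]
2. E_y = 26  [E is the reflection of A across B]
   → E = (-14, 26)
3. C_x = 4  [A, D, C are collinear ∩ EC ⟂ AD]
4. C_y = 26  [A, D, C are collinear ∩ EC ⟂ AD]
   → C = (4, 26)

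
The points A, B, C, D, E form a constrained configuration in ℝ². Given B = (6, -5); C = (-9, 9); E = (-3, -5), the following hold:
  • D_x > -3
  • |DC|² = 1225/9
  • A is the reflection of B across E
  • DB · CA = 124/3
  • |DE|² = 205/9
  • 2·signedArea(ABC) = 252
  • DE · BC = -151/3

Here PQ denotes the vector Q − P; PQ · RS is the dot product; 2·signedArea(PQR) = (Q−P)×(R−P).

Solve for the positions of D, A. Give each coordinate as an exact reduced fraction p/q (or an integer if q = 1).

A = (-12, -5)
D = (-2, -1/3)

1. D_x = -2  [line 15·x + -14·y + 76/3 = 0 ∩ |DE|² = 205/9]
2. D_y = -1/3  [line 15·x + -14·y + 76/3 = 0 ∩ |DE|² = 205/9]
   → D = (-2, -1/3)
3. A_x = -12  [A is the reflection of B across E]
4. A_y = -5  [A is the reflection of B across E]
   → A = (-12, -5)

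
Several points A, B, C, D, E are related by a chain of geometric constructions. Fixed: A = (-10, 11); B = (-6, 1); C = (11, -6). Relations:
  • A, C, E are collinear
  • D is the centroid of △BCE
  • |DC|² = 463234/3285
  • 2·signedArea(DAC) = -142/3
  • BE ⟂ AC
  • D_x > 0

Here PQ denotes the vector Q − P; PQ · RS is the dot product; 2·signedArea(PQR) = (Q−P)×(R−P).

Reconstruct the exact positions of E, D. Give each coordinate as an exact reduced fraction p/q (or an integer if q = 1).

D = (842/1095, 31/1095)
E = (-983/365, 1856/365)

1. E_x = -983/365  [A, C, E are collinear ∩ BE ⟂ AC]
2. E_y = 1856/365  [A, C, E are collinear ∩ BE ⟂ AC]
   → E = (-983/365, 1856/365)
3. D_x = 842/1095  [D is the centroid of △BCE]
4. D_y = 31/1095  [D is the centroid of △BCE]
   → D = (842/1095, 31/1095)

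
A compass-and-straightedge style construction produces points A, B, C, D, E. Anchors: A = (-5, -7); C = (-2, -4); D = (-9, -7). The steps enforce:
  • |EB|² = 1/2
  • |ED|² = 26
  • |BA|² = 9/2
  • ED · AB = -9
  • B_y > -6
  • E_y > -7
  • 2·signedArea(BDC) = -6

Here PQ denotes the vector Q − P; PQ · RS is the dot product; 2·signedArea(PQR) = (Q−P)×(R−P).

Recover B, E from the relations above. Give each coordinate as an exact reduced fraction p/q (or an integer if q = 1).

B = (-7/2, -11/2)
E = (-4, -6)

1. B_x = -7/2  [line -3·x + 7·y + 28 = 0 ∩ |BA|² = 9/2]
2. B_y = -11/2  [line -3·x + 7·y + 28 = 0 ∩ |BA|² = 9/2]
   → B = (-7/2, -11/2)
3. E_x = -4  [line -3/2·x + -3/2·y + -15 = 0 ∩ |EB|² = 1/2]
4. E_y = -6  [line -3/2·x + -3/2·y + -15 = 0 ∩ |EB|² = 1/2]
   → E = (-4, -6)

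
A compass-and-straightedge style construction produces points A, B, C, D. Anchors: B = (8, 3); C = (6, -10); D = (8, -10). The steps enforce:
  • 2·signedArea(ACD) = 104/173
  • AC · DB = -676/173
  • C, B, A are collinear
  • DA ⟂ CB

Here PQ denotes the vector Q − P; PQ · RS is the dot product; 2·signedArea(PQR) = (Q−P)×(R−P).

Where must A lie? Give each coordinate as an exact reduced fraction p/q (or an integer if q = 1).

A = (1046/173, -1678/173)

1. A_x = 1046/173  [C, B, A are collinear ∩ DA ⟂ CB]
2. A_y = -1678/173  [C, B, A are collinear ∩ DA ⟂ CB]
   → A = (1046/173, -1678/173)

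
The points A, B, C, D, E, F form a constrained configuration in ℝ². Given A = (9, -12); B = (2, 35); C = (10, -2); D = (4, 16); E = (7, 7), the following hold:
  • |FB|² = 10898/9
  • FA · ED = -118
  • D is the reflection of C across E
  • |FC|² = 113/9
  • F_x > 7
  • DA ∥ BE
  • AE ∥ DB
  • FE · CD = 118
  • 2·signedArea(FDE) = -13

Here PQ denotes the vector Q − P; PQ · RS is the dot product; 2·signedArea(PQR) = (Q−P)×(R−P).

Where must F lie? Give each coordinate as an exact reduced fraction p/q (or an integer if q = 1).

F = (23/3, 2/3)

1. F_x = 23/3  [2·signedArea(FDE) = -13 ∩ FA · ED = -118]
2. F_y = 2/3  [2·signedArea(FDE) = -13 ∩ FA · ED = -118]
   → F = (23/3, 2/3)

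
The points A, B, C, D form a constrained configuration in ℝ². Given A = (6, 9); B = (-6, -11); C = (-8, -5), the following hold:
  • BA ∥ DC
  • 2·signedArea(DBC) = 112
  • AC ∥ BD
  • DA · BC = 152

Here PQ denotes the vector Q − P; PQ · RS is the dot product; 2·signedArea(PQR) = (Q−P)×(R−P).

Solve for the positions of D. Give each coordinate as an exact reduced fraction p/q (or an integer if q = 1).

1. D_x = -20  [BA ∥ DC ∩ AC ∥ BD]
2. D_y = -25  [BA ∥ DC ∩ AC ∥ BD]
   → D = (-20, -25)

D = (-20, -25)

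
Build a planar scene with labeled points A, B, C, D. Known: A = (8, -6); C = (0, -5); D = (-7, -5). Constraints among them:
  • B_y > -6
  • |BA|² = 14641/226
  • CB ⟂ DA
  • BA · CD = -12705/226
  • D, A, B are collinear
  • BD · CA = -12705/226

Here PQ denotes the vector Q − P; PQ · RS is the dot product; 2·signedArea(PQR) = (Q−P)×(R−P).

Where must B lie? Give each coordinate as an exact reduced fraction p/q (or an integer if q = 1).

1. B_x = -7/226  [D, A, B are collinear ∩ CB ⟂ DA]
2. B_y = -1235/226  [D, A, B are collinear ∩ CB ⟂ DA]
   → B = (-7/226, -1235/226)

B = (-7/226, -1235/226)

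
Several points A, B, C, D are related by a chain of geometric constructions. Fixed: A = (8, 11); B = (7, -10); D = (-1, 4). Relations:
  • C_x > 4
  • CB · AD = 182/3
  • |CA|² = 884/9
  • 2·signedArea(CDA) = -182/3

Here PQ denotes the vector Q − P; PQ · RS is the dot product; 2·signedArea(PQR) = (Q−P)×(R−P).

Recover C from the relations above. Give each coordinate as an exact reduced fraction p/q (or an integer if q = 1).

C = (14/3, 5/3)

1. C_x = 14/3  [CB · AD = 182/3 ∩ 2·signedArea(CDA) = -182/3]
2. C_y = 5/3  [CB · AD = 182/3 ∩ 2·signedArea(CDA) = -182/3]
   → C = (14/3, 5/3)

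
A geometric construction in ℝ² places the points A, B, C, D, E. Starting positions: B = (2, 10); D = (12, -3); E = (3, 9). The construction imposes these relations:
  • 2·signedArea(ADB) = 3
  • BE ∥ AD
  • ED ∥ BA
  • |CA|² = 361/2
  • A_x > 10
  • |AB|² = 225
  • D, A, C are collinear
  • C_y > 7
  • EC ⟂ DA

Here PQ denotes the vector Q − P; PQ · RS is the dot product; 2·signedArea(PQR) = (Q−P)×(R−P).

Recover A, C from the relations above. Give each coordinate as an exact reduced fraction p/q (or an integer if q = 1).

A = (11, -2)
C = (3/2, 15/2)

1. A_x = 11  [BE ∥ AD ∩ ED ∥ BA]
2. A_y = -2  [BE ∥ AD ∩ ED ∥ BA]
   → A = (11, -2)
3. C_x = 3/2  [D, A, C are collinear ∩ EC ⟂ DA]
4. C_y = 15/2  [D, A, C are collinear ∩ EC ⟂ DA]
   → C = (3/2, 15/2)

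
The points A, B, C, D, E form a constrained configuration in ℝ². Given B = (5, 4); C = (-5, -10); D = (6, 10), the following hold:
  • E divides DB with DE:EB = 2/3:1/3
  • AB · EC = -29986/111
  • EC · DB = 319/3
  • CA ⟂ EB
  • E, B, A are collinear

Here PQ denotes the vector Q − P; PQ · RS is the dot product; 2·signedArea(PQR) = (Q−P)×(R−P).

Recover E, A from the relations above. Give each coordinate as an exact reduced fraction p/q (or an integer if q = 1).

1. E_x = 16/3  [E divides DB with DE:EB = 2/3:1/3]
2. E_y = 6  [E divides DB with DE:EB = 2/3:1/3]
   → E = (16/3, 6)
3. A_x = 91/37  [E, B, A are collinear ∩ CA ⟂ EB]
4. A_y = -416/37  [E, B, A are collinear ∩ CA ⟂ EB]
   → A = (91/37, -416/37)

A = (91/37, -416/37)
E = (16/3, 6)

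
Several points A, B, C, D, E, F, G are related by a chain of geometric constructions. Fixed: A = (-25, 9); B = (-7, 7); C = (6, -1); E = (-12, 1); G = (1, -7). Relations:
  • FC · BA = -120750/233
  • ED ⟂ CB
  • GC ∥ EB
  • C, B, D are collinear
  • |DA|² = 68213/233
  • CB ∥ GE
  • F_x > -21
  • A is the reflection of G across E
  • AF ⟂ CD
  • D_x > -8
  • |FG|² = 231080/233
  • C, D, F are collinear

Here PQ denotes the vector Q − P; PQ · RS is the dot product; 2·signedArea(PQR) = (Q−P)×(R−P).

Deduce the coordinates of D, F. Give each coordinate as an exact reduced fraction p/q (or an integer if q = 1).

D = (-1852/233, 1767/233)
F = (-4881/233, 3631/233)

1. D_x = -1852/233  [C, B, D are collinear ∩ ED ⟂ CB]
2. D_y = 1767/233  [C, B, D are collinear ∩ ED ⟂ CB]
   → D = (-1852/233, 1767/233)
3. F_x = -4881/233  [C, D, F are collinear ∩ AF ⟂ CD]
4. F_y = 3631/233  [C, D, F are collinear ∩ AF ⟂ CD]
   → F = (-4881/233, 3631/233)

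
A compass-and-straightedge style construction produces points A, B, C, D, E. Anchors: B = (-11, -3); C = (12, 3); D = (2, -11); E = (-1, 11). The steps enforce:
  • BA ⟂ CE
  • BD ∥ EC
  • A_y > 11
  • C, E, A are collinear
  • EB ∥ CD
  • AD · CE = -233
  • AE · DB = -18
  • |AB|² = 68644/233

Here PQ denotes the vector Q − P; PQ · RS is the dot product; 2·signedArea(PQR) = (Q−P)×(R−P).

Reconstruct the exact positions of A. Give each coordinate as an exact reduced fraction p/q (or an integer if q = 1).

A = (-467/233, 2707/233)

1. A_x = -467/233  [C, E, A are collinear ∩ BA ⟂ CE]
2. A_y = 2707/233  [C, E, A are collinear ∩ BA ⟂ CE]
   → A = (-467/233, 2707/233)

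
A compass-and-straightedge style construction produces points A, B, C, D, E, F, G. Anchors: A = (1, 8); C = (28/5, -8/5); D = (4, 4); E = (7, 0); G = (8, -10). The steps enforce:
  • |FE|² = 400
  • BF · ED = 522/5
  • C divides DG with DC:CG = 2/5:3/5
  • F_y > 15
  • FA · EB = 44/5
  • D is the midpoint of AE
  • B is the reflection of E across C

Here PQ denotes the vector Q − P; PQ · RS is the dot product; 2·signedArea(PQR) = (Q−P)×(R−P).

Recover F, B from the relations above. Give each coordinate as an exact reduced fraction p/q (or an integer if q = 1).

1. B_x = 21/5  [B is the reflection of E across C]
2. B_y = -16/5  [B is the reflection of E across C]
   → B = (21/5, -16/5)
3. F_x = -5  [FA · EB = 44/5 ∩ BF · ED = 522/5]
4. F_y = 16  [FA · EB = 44/5 ∩ BF · ED = 522/5]
   → F = (-5, 16)

B = (21/5, -16/5)
F = (-5, 16)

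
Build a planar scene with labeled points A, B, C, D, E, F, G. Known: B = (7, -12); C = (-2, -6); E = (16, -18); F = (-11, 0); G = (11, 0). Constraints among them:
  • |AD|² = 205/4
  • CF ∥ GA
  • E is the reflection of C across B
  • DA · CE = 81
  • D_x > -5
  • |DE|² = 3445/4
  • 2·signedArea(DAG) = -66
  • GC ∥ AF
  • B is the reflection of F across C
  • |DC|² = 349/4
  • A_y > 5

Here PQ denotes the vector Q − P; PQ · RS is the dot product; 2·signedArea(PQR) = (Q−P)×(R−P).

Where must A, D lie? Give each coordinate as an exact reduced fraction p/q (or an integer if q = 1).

A = (2, 6)
D = (-9/2, 3)

1. A_x = 2  [GC ∥ AF ∩ CF ∥ GA]
2. A_y = 6  [GC ∥ AF ∩ CF ∥ GA]
   → A = (2, 6)
3. D_x = -9/2  [2·signedArea(DAG) = -66 ∩ DA · CE = 81]
4. D_y = 3  [2·signedArea(DAG) = -66 ∩ DA · CE = 81]
   → D = (-9/2, 3)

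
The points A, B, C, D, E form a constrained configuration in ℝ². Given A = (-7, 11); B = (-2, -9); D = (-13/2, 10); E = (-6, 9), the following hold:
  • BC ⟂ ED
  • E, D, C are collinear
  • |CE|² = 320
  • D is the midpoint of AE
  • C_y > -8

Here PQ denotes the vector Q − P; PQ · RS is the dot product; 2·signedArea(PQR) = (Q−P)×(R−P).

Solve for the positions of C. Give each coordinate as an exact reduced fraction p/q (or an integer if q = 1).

C = (2, -7)

1. C_x = 2  [E, D, C are collinear ∩ BC ⟂ ED]
2. C_y = -7  [E, D, C are collinear ∩ BC ⟂ ED]
   → C = (2, -7)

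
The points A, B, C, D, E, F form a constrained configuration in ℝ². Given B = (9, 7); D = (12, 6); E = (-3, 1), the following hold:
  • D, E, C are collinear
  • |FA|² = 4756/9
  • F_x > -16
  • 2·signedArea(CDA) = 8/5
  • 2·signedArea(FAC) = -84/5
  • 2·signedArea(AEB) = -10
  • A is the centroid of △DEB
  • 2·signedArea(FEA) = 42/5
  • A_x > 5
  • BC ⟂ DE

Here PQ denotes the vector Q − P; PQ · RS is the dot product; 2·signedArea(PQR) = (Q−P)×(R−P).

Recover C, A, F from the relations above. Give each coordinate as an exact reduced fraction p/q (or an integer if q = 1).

A = (6, 14/3)
C = (48/5, 26/5)
F = (-78/5, -16/5)

1. C_x = 48/5  [D, E, C are collinear ∩ BC ⟂ DE]
2. C_y = 26/5  [D, E, C are collinear ∩ BC ⟂ DE]
   → C = (48/5, 26/5)
3. A_x = 6  [A is the centroid of △DEB]
4. A_y = 14/3  [A is the centroid of △DEB]
   → A = (6, 14/3)
5. F_x = -78/5  [2·signedArea(FEA) = 42/5 ∩ 2·signedArea(FAC) = -84/5]
6. F_y = -16/5  [2·signedArea(FEA) = 42/5 ∩ 2·signedArea(FAC) = -84/5]
   → F = (-78/5, -16/5)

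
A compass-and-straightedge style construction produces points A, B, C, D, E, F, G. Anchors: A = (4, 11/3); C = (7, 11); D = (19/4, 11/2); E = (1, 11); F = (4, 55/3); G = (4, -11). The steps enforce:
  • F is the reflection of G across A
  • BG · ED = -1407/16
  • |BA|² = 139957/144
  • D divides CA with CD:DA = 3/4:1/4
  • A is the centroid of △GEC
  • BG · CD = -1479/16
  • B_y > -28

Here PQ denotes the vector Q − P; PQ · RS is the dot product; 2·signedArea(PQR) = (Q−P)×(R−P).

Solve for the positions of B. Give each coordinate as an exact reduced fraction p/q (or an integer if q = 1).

B = (13/4, -55/2)

1. B_x = 13/4  [BG · ED = -1407/16 ∩ BG · CD = -1479/16]
2. B_y = -55/2  [BG · ED = -1407/16 ∩ BG · CD = -1479/16]
   → B = (13/4, -55/2)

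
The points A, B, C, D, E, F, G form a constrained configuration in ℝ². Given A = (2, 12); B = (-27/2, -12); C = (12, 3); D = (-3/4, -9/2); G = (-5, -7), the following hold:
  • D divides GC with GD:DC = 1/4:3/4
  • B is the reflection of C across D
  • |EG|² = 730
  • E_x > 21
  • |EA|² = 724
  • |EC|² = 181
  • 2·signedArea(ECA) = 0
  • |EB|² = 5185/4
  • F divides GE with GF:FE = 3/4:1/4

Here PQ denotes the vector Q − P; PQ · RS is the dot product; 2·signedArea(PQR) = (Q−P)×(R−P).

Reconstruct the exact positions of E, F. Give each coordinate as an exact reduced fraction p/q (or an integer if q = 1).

E = (22, -6)
F = (61/4, -25/4)

1. E_x = 22  [line -9·x + -10·y + 138 = 0 ∩ |EG|² = 730]
2. E_y = -6  [line -9·x + -10·y + 138 = 0 ∩ |EG|² = 730]
   → E = (22, -6)
3. F_x = 61/4  [F divides GE with GF:FE = 3/4:1/4]
4. F_y = -25/4  [F divides GE with GF:FE = 3/4:1/4]
   → F = (61/4, -25/4)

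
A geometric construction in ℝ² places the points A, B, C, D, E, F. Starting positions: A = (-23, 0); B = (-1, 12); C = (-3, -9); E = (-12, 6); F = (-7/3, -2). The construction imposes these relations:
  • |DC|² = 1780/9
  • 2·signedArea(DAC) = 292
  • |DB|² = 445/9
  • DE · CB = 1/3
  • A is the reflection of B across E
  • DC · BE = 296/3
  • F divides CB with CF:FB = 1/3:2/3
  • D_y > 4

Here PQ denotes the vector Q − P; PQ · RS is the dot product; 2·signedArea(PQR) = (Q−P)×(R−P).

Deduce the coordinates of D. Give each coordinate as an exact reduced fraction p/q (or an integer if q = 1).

1. D_x = -5/3  [2·signedArea(DAC) = 292 ∩ DE · CB = 1/3]
2. D_y = 5  [2·signedArea(DAC) = 292 ∩ DE · CB = 1/3]
   → D = (-5/3, 5)

D = (-5/3, 5)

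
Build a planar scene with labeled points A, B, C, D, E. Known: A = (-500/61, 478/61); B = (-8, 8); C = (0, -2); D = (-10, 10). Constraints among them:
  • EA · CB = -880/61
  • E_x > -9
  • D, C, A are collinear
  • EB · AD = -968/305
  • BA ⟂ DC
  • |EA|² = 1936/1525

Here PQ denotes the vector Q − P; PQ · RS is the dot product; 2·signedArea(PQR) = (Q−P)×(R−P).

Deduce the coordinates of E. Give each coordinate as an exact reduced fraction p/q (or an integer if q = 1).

1. E_x = -544/61  [EB · AD = -968/305 ∩ EA · CB = -880/61]
2. E_y = 2654/305  [EB · AD = -968/305 ∩ EA · CB = -880/61]
   → E = (-544/61, 2654/305)

E = (-544/61, 2654/305)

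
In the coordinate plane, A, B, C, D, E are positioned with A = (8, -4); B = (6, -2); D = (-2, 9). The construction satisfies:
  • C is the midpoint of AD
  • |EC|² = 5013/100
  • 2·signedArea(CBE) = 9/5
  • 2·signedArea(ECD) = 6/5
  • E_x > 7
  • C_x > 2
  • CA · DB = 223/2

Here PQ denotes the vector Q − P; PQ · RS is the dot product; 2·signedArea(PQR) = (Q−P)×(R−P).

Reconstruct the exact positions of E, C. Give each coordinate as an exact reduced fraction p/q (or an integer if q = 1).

C = (3, 5/2)
E = (36/5, -16/5)

1. C_x = 3  [C is the midpoint of AD]
2. C_y = 5/2  [C is the midpoint of AD]
   → C = (3, 5/2)
3. E_x = 36/5  [2·signedArea(ECD) = 6/5 ∩ 2·signedArea(CBE) = 9/5]
4. E_y = -16/5  [2·signedArea(ECD) = 6/5 ∩ 2·signedArea(CBE) = 9/5]
   → E = (36/5, -16/5)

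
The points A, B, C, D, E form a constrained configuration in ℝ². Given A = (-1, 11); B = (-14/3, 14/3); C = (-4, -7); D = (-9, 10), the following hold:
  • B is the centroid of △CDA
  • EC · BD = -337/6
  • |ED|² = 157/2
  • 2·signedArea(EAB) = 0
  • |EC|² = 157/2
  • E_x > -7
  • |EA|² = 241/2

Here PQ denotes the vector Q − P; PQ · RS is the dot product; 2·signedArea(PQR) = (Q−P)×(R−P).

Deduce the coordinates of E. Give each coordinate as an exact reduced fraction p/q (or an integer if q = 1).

E = (-13/2, 3/2)

1. E_x = -13/2  [2·signedArea(EAB) = 0 ∩ EC · BD = -337/6]
2. E_y = 3/2  [2·signedArea(EAB) = 0 ∩ EC · BD = -337/6]
   → E = (-13/2, 3/2)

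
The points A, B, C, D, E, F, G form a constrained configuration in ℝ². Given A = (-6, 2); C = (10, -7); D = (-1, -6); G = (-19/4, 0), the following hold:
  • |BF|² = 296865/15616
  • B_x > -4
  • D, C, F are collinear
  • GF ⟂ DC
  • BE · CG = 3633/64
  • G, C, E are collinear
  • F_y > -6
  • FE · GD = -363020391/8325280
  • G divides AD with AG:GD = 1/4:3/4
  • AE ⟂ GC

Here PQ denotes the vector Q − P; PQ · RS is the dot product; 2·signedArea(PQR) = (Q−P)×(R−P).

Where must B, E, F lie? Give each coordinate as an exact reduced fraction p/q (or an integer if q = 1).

1. E_x = -27914/4265  [G, C, E are collinear ∩ AE ⟂ GC]
2. E_y = 3633/4265  [G, C, E are collinear ∩ AE ⟂ GC]
   → E = (-27914/4265, 3633/4265)
3. F_x = -2567/488  [D, C, F are collinear ∩ GF ⟂ DC]
4. F_y = -2739/488  [D, C, F are collinear ∩ GF ⟂ DC]
   → F = (-2567/488, -2739/488)
5. B_x = -61/16  [line 59/4·x + -7·y + 2927/64 = 0 ∩ |BF|² = 296865/15616]
6. B_y = -3/2  [line 59/4·x + -7·y + 2927/64 = 0 ∩ |BF|² = 296865/15616]
   → B = (-61/16, -3/2)

B = (-61/16, -3/2)
E = (-27914/4265, 3633/4265)
F = (-2567/488, -2739/488)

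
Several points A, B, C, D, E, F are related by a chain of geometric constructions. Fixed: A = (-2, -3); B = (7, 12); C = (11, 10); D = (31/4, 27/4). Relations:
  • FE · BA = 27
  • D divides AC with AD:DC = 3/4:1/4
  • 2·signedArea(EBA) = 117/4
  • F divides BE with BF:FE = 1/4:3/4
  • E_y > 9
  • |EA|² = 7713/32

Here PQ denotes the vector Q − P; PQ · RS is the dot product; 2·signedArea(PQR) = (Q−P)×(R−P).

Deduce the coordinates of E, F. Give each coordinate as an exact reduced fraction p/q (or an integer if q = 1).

1. E_x = 59/8  [line 15·x + -9·y + -105/4 = 0 ∩ |EA|² = 7713/32]
2. E_y = 75/8  [line 15·x + -9·y + -105/4 = 0 ∩ |EA|² = 7713/32]
   → E = (59/8, 75/8)
3. F_x = 227/32  [F divides BE with BF:FE = 1/4:3/4]
4. F_y = 363/32  [F divides BE with BF:FE = 1/4:3/4]
   → F = (227/32, 363/32)

E = (59/8, 75/8)
F = (227/32, 363/32)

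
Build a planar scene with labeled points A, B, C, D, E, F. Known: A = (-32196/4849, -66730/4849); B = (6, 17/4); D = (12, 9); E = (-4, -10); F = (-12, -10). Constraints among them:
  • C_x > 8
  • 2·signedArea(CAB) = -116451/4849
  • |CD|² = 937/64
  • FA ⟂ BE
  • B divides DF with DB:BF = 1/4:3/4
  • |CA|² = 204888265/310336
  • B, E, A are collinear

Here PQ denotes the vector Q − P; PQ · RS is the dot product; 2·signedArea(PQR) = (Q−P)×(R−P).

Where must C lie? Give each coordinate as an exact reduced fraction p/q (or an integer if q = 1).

1. C_x = 9  [line -349353/19396·x + 61290/4849·y + 379998/4849 = 0 ∩ |CA|² = 204888265/310336]
2. C_y = 53/8  [line -349353/19396·x + 61290/4849·y + 379998/4849 = 0 ∩ |CA|² = 204888265/310336]
   → C = (9, 53/8)

C = (9, 53/8)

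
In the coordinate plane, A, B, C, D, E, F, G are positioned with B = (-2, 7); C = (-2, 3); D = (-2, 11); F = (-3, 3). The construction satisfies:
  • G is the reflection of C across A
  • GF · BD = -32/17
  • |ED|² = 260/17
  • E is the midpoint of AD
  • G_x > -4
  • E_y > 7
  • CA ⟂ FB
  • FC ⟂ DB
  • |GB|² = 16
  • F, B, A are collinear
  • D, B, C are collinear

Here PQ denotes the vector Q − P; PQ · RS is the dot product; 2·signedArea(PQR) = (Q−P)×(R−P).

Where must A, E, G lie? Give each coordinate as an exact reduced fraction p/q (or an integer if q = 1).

1. A_x = -50/17  [F, B, A are collinear ∩ CA ⟂ FB]
2. A_y = 55/17  [F, B, A are collinear ∩ CA ⟂ FB]
   → A = (-50/17, 55/17)
3. E_x = -42/17  [E is the midpoint of AD]
4. E_y = 121/17  [E is the midpoint of AD]
   → E = (-42/17, 121/17)
5. G_x = -66/17  [G is the reflection of C across A]
6. G_y = 59/17  [G is the reflection of C across A]
   → G = (-66/17, 59/17)

A = (-50/17, 55/17)
E = (-42/17, 121/17)
G = (-66/17, 59/17)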